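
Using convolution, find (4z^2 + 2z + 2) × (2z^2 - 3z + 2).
Ascending coefficients: a = [2, 2, 4], b = [2, -3, 2]. c[0] = 2×2 = 4; c[1] = 2×-3 + 2×2 = -2; c[2] = 2×2 + 2×-3 + 4×2 = 6; c[3] = 2×2 + 4×-3 = -8; c[4] = 4×2 = 8. Result coefficients: [4, -2, 6, -8, 8] → 8z^4 - 8z^3 + 6z^2 - 2z + 4

8z^4 - 8z^3 + 6z^2 - 2z + 4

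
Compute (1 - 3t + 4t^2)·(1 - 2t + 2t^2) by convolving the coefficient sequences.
Ascending coefficients: a = [1, -3, 4], b = [1, -2, 2]. c[0] = 1×1 = 1; c[1] = 1×-2 + -3×1 = -5; c[2] = 1×2 + -3×-2 + 4×1 = 12; c[3] = -3×2 + 4×-2 = -14; c[4] = 4×2 = 8. Result coefficients: [1, -5, 12, -14, 8] → 1 - 5t + 12t^2 - 14t^3 + 8t^4

1 - 5t + 12t^2 - 14t^3 + 8t^4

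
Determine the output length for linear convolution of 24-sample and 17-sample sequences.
Linear/full convolution length: m + n - 1 = 24 + 17 - 1 = 40

40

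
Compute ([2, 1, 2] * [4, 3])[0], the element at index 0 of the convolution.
Use y[k] = Σ_i a[i]·b[k-i] at k=0. y[0] = 2×4 = 8

8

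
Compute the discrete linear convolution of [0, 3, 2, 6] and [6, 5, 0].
y[0] = 0×6 = 0; y[1] = 0×5 + 3×6 = 18; y[2] = 0×0 + 3×5 + 2×6 = 27; y[3] = 3×0 + 2×5 + 6×6 = 46; y[4] = 2×0 + 6×5 = 30; y[5] = 6×0 = 0

[0, 18, 27, 46, 30, 0]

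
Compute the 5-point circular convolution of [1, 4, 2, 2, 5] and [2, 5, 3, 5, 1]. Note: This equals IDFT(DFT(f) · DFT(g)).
Either evaluate y[k] = Σ_j f[j]·g[(k-j) mod 5] directly, or use IDFT(DFT(f) · DFT(g)). y[0] = 1×2 + 4×1 + 2×5 + 2×3 + 5×5 = 47; y[1] = 1×5 + 4×2 + 2×1 + 2×5 + 5×3 = 40; y[2] = 1×3 + 4×5 + 2×2 + 2×1 + 5×5 = 54; y[3] = 1×5 + 4×3 + 2×5 + 2×2 + 5×1 = 36; y[4] = 1×1 + 4×5 + 2×3 + 2×5 + 5×2 = 47. Result: [47, 40, 54, 36, 47]

[47, 40, 54, 36, 47]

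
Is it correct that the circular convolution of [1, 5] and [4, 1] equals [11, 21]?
Recompute circular convolution of [1, 5] and [4, 1]: y[0] = 1×4 + 5×1 = 9; y[1] = 1×1 + 5×4 = 21 → [9, 21]. Compare to given [11, 21]: they differ at index 0: given 11, correct 9, so answer: No

No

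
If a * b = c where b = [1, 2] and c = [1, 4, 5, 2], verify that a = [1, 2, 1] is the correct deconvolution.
Forward-compute [1, 2, 1] * [1, 2]: c[0] = 1×1 = 1; c[1] = 1×2 + 2×1 = 4; c[2] = 2×2 + 1×1 = 5; c[3] = 1×2 = 2 → [1, 4, 5, 2]. Matches given c = [1, 4, 5, 2], so verified.

Verified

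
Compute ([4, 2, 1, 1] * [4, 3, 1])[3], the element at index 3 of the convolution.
Use y[k] = Σ_i a[i]·b[k-i] at k=3. y[3] = 2×1 + 1×3 + 1×4 = 9

9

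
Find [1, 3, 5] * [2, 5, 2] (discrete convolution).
y[0] = 1×2 = 2; y[1] = 1×5 + 3×2 = 11; y[2] = 1×2 + 3×5 + 5×2 = 27; y[3] = 3×2 + 5×5 = 31; y[4] = 5×2 = 10

[2, 11, 27, 31, 10]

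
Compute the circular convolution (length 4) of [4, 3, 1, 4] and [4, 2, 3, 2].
Use y[k] = Σ_j x[j]·h[(k-j) mod 4]. y[0] = 4×4 + 3×2 + 1×3 + 4×2 = 33; y[1] = 4×2 + 3×4 + 1×2 + 4×3 = 34; y[2] = 4×3 + 3×2 + 1×4 + 4×2 = 30; y[3] = 4×2 + 3×3 + 1×2 + 4×4 = 35. Result: [33, 34, 30, 35]

[33, 34, 30, 35]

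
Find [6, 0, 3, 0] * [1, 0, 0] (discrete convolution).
y[0] = 6×1 = 6; y[1] = 6×0 + 0×1 = 0; y[2] = 6×0 + 0×0 + 3×1 = 3; y[3] = 0×0 + 3×0 + 0×1 = 0; y[4] = 3×0 + 0×0 = 0; y[5] = 0×0 = 0

[6, 0, 3, 0, 0, 0]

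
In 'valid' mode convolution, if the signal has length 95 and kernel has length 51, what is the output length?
'Valid' mode counts only positions where the kernel fully overlaps the signal: m - n + 1 = 95 - 51 + 1 = 45

45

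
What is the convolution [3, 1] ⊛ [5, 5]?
y[0] = 3×5 = 15; y[1] = 3×5 + 1×5 = 20; y[2] = 1×5 = 5

[15, 20, 5]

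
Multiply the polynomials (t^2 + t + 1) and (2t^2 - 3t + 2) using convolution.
Ascending coefficients: a = [1, 1, 1], b = [2, -3, 2]. c[0] = 1×2 = 2; c[1] = 1×-3 + 1×2 = -1; c[2] = 1×2 + 1×-3 + 1×2 = 1; c[3] = 1×2 + 1×-3 = -1; c[4] = 1×2 = 2. Result coefficients: [2, -1, 1, -1, 2] → 2t^4 - t^3 + t^2 - t + 2

2t^4 - t^3 + t^2 - t + 2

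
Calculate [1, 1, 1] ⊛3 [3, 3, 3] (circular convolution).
Use y[k] = Σ_j x[j]·h[(k-j) mod 3]. y[0] = 1×3 + 1×3 + 1×3 = 9; y[1] = 1×3 + 1×3 + 1×3 = 9; y[2] = 1×3 + 1×3 + 1×3 = 9. Result: [9, 9, 9]

[9, 9, 9]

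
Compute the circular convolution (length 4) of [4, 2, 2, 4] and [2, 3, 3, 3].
Use y[k] = Σ_j u[j]·v[(k-j) mod 4]. y[0] = 4×2 + 2×3 + 2×3 + 4×3 = 32; y[1] = 4×3 + 2×2 + 2×3 + 4×3 = 34; y[2] = 4×3 + 2×3 + 2×2 + 4×3 = 34; y[3] = 4×3 + 2×3 + 2×3 + 4×2 = 32. Result: [32, 34, 34, 32]

[32, 34, 34, 32]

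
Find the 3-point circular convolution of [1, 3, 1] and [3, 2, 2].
Use y[k] = Σ_j s[j]·t[(k-j) mod 3]. y[0] = 1×3 + 3×2 + 1×2 = 11; y[1] = 1×2 + 3×3 + 1×2 = 13; y[2] = 1×2 + 3×2 + 1×3 = 11. Result: [11, 13, 11]

[11, 13, 11]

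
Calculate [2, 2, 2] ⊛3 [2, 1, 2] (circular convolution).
Use y[k] = Σ_j u[j]·v[(k-j) mod 3]. y[0] = 2×2 + 2×2 + 2×1 = 10; y[1] = 2×1 + 2×2 + 2×2 = 10; y[2] = 2×2 + 2×1 + 2×2 = 10. Result: [10, 10, 10]

[10, 10, 10]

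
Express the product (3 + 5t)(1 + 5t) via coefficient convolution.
Ascending coefficients: a = [3, 5], b = [1, 5]. c[0] = 3×1 = 3; c[1] = 3×5 + 5×1 = 20; c[2] = 5×5 = 25. Result coefficients: [3, 20, 25] → 3 + 20t + 25t^2

3 + 20t + 25t^2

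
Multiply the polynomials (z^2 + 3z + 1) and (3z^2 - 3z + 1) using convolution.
Ascending coefficients: a = [1, 3, 1], b = [1, -3, 3]. c[0] = 1×1 = 1; c[1] = 1×-3 + 3×1 = 0; c[2] = 1×3 + 3×-3 + 1×1 = -5; c[3] = 3×3 + 1×-3 = 6; c[4] = 1×3 = 3. Result coefficients: [1, 0, -5, 6, 3] → 3z^4 + 6z^3 - 5z^2 + 1

3z^4 + 6z^3 - 5z^2 + 1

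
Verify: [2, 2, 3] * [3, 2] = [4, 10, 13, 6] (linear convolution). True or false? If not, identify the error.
Recompute linear convolution of [2, 2, 3] and [3, 2]: y[0] = 2×3 = 6; y[1] = 2×2 + 2×3 = 10; y[2] = 2×2 + 3×3 = 13; y[3] = 3×2 = 6 → [6, 10, 13, 6]. Compare to given [4, 10, 13, 6]: they differ at index 0: given 4, correct 6, so answer: No

No. Error at index 0: given 4, correct 6.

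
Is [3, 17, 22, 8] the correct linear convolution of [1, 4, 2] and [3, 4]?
Recompute linear convolution of [1, 4, 2] and [3, 4]: y[0] = 1×3 = 3; y[1] = 1×4 + 4×3 = 16; y[2] = 4×4 + 2×3 = 22; y[3] = 2×4 = 8 → [3, 16, 22, 8]. Compare to given [3, 17, 22, 8]: they differ at index 1: given 17, correct 16, so answer: No

No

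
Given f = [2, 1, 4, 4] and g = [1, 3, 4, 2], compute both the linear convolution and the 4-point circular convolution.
Linear: y_lin[0] = 2×1 = 2; y_lin[1] = 2×3 + 1×1 = 7; y_lin[2] = 2×4 + 1×3 + 4×1 = 15; y_lin[3] = 2×2 + 1×4 + 4×3 + 4×1 = 24; y_lin[4] = 1×2 + 4×4 + 4×3 = 30; y_lin[5] = 4×2 + 4×4 = 24; y_lin[6] = 4×2 = 8 → [2, 7, 15, 24, 30, 24, 8]. Circular (length 4): y[0] = 2×1 + 1×2 + 4×4 + 4×3 = 32; y[1] = 2×3 + 1×1 + 4×2 + 4×4 = 31; y[2] = 2×4 + 1×3 + 4×1 + 4×2 = 23; y[3] = 2×2 + 1×4 + 4×3 + 4×1 = 24 → [32, 31, 23, 24]

Linear: [2, 7, 15, 24, 30, 24, 8], Circular: [32, 31, 23, 24]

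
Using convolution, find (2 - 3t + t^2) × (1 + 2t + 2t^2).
Ascending coefficients: a = [2, -3, 1], b = [1, 2, 2]. c[0] = 2×1 = 2; c[1] = 2×2 + -3×1 = 1; c[2] = 2×2 + -3×2 + 1×1 = -1; c[3] = -3×2 + 1×2 = -4; c[4] = 1×2 = 2. Result coefficients: [2, 1, -1, -4, 2] → 2 + t - t^2 - 4t^3 + 2t^4

2 + t - t^2 - 4t^3 + 2t^4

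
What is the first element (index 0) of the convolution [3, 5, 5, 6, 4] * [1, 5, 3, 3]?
Use y[k] = Σ_i a[i]·b[k-i] at k=0. y[0] = 3×1 = 3

3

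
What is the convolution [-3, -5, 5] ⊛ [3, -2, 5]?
y[0] = -3×3 = -9; y[1] = -3×-2 + -5×3 = -9; y[2] = -3×5 + -5×-2 + 5×3 = 10; y[3] = -5×5 + 5×-2 = -35; y[4] = 5×5 = 25

[-9, -9, 10, -35, 25]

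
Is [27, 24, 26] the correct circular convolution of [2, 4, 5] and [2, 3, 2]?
Recompute circular convolution of [2, 4, 5] and [2, 3, 2]: y[0] = 2×2 + 4×2 + 5×3 = 27; y[1] = 2×3 + 4×2 + 5×2 = 24; y[2] = 2×2 + 4×3 + 5×2 = 26 → [27, 24, 26]. Given [27, 24, 26] matches, so answer: Yes

Yes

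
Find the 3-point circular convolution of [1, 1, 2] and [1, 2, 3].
Use y[k] = Σ_j f[j]·g[(k-j) mod 3]. y[0] = 1×1 + 1×3 + 2×2 = 8; y[1] = 1×2 + 1×1 + 2×3 = 9; y[2] = 1×3 + 1×2 + 2×1 = 7. Result: [8, 9, 7]

[8, 9, 7]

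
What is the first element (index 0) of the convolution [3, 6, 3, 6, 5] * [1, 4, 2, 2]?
Use y[k] = Σ_i a[i]·b[k-i] at k=0. y[0] = 3×1 = 3

3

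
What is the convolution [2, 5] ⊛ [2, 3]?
y[0] = 2×2 = 4; y[1] = 2×3 + 5×2 = 16; y[2] = 5×3 = 15

[4, 16, 15]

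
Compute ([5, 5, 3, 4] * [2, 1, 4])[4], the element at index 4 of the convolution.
Use y[k] = Σ_i a[i]·b[k-i] at k=4. y[4] = 3×4 + 4×1 = 16

16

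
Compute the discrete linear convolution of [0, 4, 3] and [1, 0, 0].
y[0] = 0×1 = 0; y[1] = 0×0 + 4×1 = 4; y[2] = 0×0 + 4×0 + 3×1 = 3; y[3] = 4×0 + 3×0 = 0; y[4] = 3×0 = 0

[0, 4, 3, 0, 0]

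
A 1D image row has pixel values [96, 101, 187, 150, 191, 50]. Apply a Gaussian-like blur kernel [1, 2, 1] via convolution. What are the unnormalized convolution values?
Convolve image row [96, 101, 187, 150, 191, 50] with kernel [1, 2, 1]: y[0] = 96×1 = 96; y[1] = 96×2 + 101×1 = 293; y[2] = 96×1 + 101×2 + 187×1 = 485; y[3] = 101×1 + 187×2 + 150×1 = 625; y[4] = 187×1 + 150×2 + 191×1 = 678; y[5] = 150×1 + 191×2 + 50×1 = 582; y[6] = 191×1 + 50×2 = 291; y[7] = 50×1 = 50 → [96, 293, 485, 625, 678, 582, 291, 50]. Normalization factor = sum(kernel) = 4.

[96, 293, 485, 625, 678, 582, 291, 50]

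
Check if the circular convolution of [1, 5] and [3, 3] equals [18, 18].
Recompute circular convolution of [1, 5] and [3, 3]: y[0] = 1×3 + 5×3 = 18; y[1] = 1×3 + 5×3 = 18 → [18, 18]. Given [18, 18] matches, so answer: Yes

Yes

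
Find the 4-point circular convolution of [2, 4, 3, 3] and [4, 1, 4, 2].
Use y[k] = Σ_j x[j]·h[(k-j) mod 4]. y[0] = 2×4 + 4×2 + 3×4 + 3×1 = 31; y[1] = 2×1 + 4×4 + 3×2 + 3×4 = 36; y[2] = 2×4 + 4×1 + 3×4 + 3×2 = 30; y[3] = 2×2 + 4×4 + 3×1 + 3×4 = 35. Result: [31, 36, 30, 35]

[31, 36, 30, 35]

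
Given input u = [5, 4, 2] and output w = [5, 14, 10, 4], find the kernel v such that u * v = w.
Output length 4 = len(u) + len(v) - 1 ⇒ len(v) = 2. Solve v forward using v[k] = (w[k] - Σ_{i≥1} u[i]·v[k-i]) / u[0]: v[0] = w[0] / u[0] = 5 / 5 = 1; v[1] = (w[1] - 4×1) / u[0] = (14 - 4×1) / 5 = 2. So v = [1, 2]. Forward-check [5, 4, 2] * [1, 2]: w[0] = 5×1 = 5; w[1] = 5×2 + 4×1 = 14; w[2] = 4×2 + 2×1 = 10; w[3] = 2×2 = 4 → [5, 14, 10, 4] ✓

[1, 2]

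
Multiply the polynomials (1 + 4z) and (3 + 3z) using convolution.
Ascending coefficients: a = [1, 4], b = [3, 3]. c[0] = 1×3 = 3; c[1] = 1×3 + 4×3 = 15; c[2] = 4×3 = 12. Result coefficients: [3, 15, 12] → 3 + 15z + 12z^2

3 + 15z + 12z^2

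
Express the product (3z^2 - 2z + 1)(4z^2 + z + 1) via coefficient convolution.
Ascending coefficients: a = [1, -2, 3], b = [1, 1, 4]. c[0] = 1×1 = 1; c[1] = 1×1 + -2×1 = -1; c[2] = 1×4 + -2×1 + 3×1 = 5; c[3] = -2×4 + 3×1 = -5; c[4] = 3×4 = 12. Result coefficients: [1, -1, 5, -5, 12] → 12z^4 - 5z^3 + 5z^2 - z + 1

12z^4 - 5z^3 + 5z^2 - z + 1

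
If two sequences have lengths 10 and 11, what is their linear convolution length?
Linear/full convolution length: m + n - 1 = 10 + 11 - 1 = 20

20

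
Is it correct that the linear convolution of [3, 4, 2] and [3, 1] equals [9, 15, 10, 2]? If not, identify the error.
Recompute linear convolution of [3, 4, 2] and [3, 1]: y[0] = 3×3 = 9; y[1] = 3×1 + 4×3 = 15; y[2] = 4×1 + 2×3 = 10; y[3] = 2×1 = 2 → [9, 15, 10, 2]. Given [9, 15, 10, 2] matches, so answer: Yes

Yes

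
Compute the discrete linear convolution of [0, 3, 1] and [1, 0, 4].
y[0] = 0×1 = 0; y[1] = 0×0 + 3×1 = 3; y[2] = 0×4 + 3×0 + 1×1 = 1; y[3] = 3×4 + 1×0 = 12; y[4] = 1×4 = 4

[0, 3, 1, 12, 4]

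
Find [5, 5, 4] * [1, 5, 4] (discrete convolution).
y[0] = 5×1 = 5; y[1] = 5×5 + 5×1 = 30; y[2] = 5×4 + 5×5 + 4×1 = 49; y[3] = 5×4 + 4×5 = 40; y[4] = 4×4 = 16

[5, 30, 49, 40, 16]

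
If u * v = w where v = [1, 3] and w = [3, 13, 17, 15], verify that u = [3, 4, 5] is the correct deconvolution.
Forward-compute [3, 4, 5] * [1, 3]: w[0] = 3×1 = 3; w[1] = 3×3 + 4×1 = 13; w[2] = 4×3 + 5×1 = 17; w[3] = 5×3 = 15 → [3, 13, 17, 15]. Matches given w = [3, 13, 17, 15], so verified.

Verified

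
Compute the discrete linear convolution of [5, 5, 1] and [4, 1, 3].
y[0] = 5×4 = 20; y[1] = 5×1 + 5×4 = 25; y[2] = 5×3 + 5×1 + 1×4 = 24; y[3] = 5×3 + 1×1 = 16; y[4] = 1×3 = 3

[20, 25, 24, 16, 3]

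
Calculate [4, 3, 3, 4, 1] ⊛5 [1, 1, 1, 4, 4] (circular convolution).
Use y[k] = Σ_j f[j]·g[(k-j) mod 5]. y[0] = 4×1 + 3×4 + 3×4 + 4×1 + 1×1 = 33; y[1] = 4×1 + 3×1 + 3×4 + 4×4 + 1×1 = 36; y[2] = 4×1 + 3×1 + 3×1 + 4×4 + 1×4 = 30; y[3] = 4×4 + 3×1 + 3×1 + 4×1 + 1×4 = 30; y[4] = 4×4 + 3×4 + 3×1 + 4×1 + 1×1 = 36. Result: [33, 36, 30, 30, 36]

[33, 36, 30, 30, 36]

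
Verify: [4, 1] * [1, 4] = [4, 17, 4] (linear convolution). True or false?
Recompute linear convolution of [4, 1] and [1, 4]: y[0] = 4×1 = 4; y[1] = 4×4 + 1×1 = 17; y[2] = 1×4 = 4 → [4, 17, 4]. Given [4, 17, 4] matches, so answer: Yes

Yes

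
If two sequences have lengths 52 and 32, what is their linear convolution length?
Linear/full convolution length: m + n - 1 = 52 + 32 - 1 = 83

83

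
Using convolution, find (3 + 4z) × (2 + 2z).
Ascending coefficients: a = [3, 4], b = [2, 2]. c[0] = 3×2 = 6; c[1] = 3×2 + 4×2 = 14; c[2] = 4×2 = 8. Result coefficients: [6, 14, 8] → 6 + 14z + 8z^2

6 + 14z + 8z^2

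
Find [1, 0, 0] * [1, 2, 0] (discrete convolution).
y[0] = 1×1 = 1; y[1] = 1×2 + 0×1 = 2; y[2] = 1×0 + 0×2 + 0×1 = 0; y[3] = 0×0 + 0×2 = 0; y[4] = 0×0 = 0

[1, 2, 0, 0, 0]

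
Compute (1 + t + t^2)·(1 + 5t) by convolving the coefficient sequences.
Ascending coefficients: a = [1, 1, 1], b = [1, 5]. c[0] = 1×1 = 1; c[1] = 1×5 + 1×1 = 6; c[2] = 1×5 + 1×1 = 6; c[3] = 1×5 = 5. Result coefficients: [1, 6, 6, 5] → 1 + 6t + 6t^2 + 5t^3

1 + 6t + 6t^2 + 5t^3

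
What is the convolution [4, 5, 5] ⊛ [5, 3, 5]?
y[0] = 4×5 = 20; y[1] = 4×3 + 5×5 = 37; y[2] = 4×5 + 5×3 + 5×5 = 60; y[3] = 5×5 + 5×3 = 40; y[4] = 5×5 = 25

[20, 37, 60, 40, 25]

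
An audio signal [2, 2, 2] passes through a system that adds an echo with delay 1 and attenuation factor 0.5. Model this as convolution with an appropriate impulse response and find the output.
Direct-path + delayed-attenuated-path model → impulse response h = [1, 0.5] (1 at lag 0, 0.5 at lag 1). Output y[n] = x[n] + 0.5·x[n - 1] (with x[n] = 0 outside 0..2): y[0] = 2 + 0.5×0 = 2; y[1] = 2 + 0.5×2 = 3.0; y[2] = 2 + 0.5×2 = 3.0; y[3] = 0 + 0.5×2 = 1.0. So y = [2, 3.0, 3.0, 1.0]

[2, 3.0, 3.0, 1.0]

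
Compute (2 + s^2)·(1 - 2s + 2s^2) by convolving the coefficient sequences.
Ascending coefficients: a = [2, 0, 1], b = [1, -2, 2]. c[0] = 2×1 = 2; c[1] = 2×-2 + 0×1 = -4; c[2] = 2×2 + 0×-2 + 1×1 = 5; c[3] = 0×2 + 1×-2 = -2; c[4] = 1×2 = 2. Result coefficients: [2, -4, 5, -2, 2] → 2 - 4s + 5s^2 - 2s^3 + 2s^4

2 - 4s + 5s^2 - 2s^3 + 2s^4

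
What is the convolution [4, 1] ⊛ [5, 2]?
y[0] = 4×5 = 20; y[1] = 4×2 + 1×5 = 13; y[2] = 1×2 = 2

[20, 13, 2]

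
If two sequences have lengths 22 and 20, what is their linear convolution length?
Linear/full convolution length: m + n - 1 = 22 + 20 - 1 = 41

41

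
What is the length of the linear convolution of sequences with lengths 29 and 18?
Linear/full convolution length: m + n - 1 = 29 + 18 - 1 = 46

46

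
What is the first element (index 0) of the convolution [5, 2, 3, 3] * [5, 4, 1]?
Use y[k] = Σ_i a[i]·b[k-i] at k=0. y[0] = 5×5 = 25

25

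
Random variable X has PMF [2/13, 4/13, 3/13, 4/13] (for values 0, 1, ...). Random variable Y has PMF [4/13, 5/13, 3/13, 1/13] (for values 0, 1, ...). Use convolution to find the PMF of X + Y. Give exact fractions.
P(X+Y=k) = Σ_i P(X=i)·P(Y=k-i) — a convolution of [2/13, 4/13, 3/13, 4/13] and [4/13, 5/13, 3/13, 1/13]. P(X+Y=0) = (2/13)×(4/13) = 8/169; P(X+Y=1) = (2/13)×(5/13) + (4/13)×(4/13) = 10/169 + 16/169 = 2/13; P(X+Y=2) = (2/13)×(3/13) + (4/13)×(5/13) + (3/13)×(4/13) = 6/169 + 20/169 + 12/169 = 38/169; P(X+Y=3) = (2/13)×(1/13) + (4/13)×(3/13) + (3/13)×(5/13) + (4/13)×(4/13) = 2/169 + 12/169 + 15/169 + 16/169 = 45/169; P(X+Y=4) = (4/13)×(1/13) + (3/13)×(3/13) + (4/13)×(5/13) = 4/169 + 9/169 + 20/169 = 33/169; P(X+Y=5) = (3/13)×(1/13) + (4/13)×(3/13) = 3/169 + 12/169 = 15/169; P(X+Y=6) = (4/13)×(1/13) = 4/169. PMF: [8/169, 2/13, 38/169, 45/169, 33/169, 15/169, 4/169] (sums to 1 ✓)

[8/169, 2/13, 38/169, 45/169, 33/169, 15/169, 4/169]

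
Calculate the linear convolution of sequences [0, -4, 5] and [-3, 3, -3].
y[0] = 0×-3 = 0; y[1] = 0×3 + -4×-3 = 12; y[2] = 0×-3 + -4×3 + 5×-3 = -27; y[3] = -4×-3 + 5×3 = 27; y[4] = 5×-3 = -15

[0, 12, -27, 27, -15]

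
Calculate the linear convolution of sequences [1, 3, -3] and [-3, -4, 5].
y[0] = 1×-3 = -3; y[1] = 1×-4 + 3×-3 = -13; y[2] = 1×5 + 3×-4 + -3×-3 = 2; y[3] = 3×5 + -3×-4 = 27; y[4] = -3×5 = -15

[-3, -13, 2, 27, -15]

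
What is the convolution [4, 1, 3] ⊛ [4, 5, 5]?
y[0] = 4×4 = 16; y[1] = 4×5 + 1×4 = 24; y[2] = 4×5 + 1×5 + 3×4 = 37; y[3] = 1×5 + 3×5 = 20; y[4] = 3×5 = 15

[16, 24, 37, 20, 15]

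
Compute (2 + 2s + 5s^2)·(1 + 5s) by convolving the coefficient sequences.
Ascending coefficients: a = [2, 2, 5], b = [1, 5]. c[0] = 2×1 = 2; c[1] = 2×5 + 2×1 = 12; c[2] = 2×5 + 5×1 = 15; c[3] = 5×5 = 25. Result coefficients: [2, 12, 15, 25] → 2 + 12s + 15s^2 + 25s^3

2 + 12s + 15s^2 + 25s^3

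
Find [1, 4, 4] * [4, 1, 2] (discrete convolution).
y[0] = 1×4 = 4; y[1] = 1×1 + 4×4 = 17; y[2] = 1×2 + 4×1 + 4×4 = 22; y[3] = 4×2 + 4×1 = 12; y[4] = 4×2 = 8

[4, 17, 22, 12, 8]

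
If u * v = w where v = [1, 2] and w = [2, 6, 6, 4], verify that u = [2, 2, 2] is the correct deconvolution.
Forward-compute [2, 2, 2] * [1, 2]: w[0] = 2×1 = 2; w[1] = 2×2 + 2×1 = 6; w[2] = 2×2 + 2×1 = 6; w[3] = 2×2 = 4 → [2, 6, 6, 4]. Matches given w = [2, 6, 6, 4], so verified.

Verified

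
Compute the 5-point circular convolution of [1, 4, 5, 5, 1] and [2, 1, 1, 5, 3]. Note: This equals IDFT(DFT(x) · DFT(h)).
Either evaluate y[k] = Σ_j x[j]·h[(k-j) mod 5] directly, or use IDFT(DFT(x) · DFT(h)). y[0] = 1×2 + 4×3 + 5×5 + 5×1 + 1×1 = 45; y[1] = 1×1 + 4×2 + 5×3 + 5×5 + 1×1 = 50; y[2] = 1×1 + 4×1 + 5×2 + 5×3 + 1×5 = 35; y[3] = 1×5 + 4×1 + 5×1 + 5×2 + 1×3 = 27; y[4] = 1×3 + 4×5 + 5×1 + 5×1 + 1×2 = 35. Result: [45, 50, 35, 27, 35]

[45, 50, 35, 27, 35]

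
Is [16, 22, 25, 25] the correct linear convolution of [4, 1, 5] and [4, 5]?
Recompute linear convolution of [4, 1, 5] and [4, 5]: y[0] = 4×4 = 16; y[1] = 4×5 + 1×4 = 24; y[2] = 1×5 + 5×4 = 25; y[3] = 5×5 = 25 → [16, 24, 25, 25]. Compare to given [16, 22, 25, 25]: they differ at index 1: given 22, correct 24, so answer: No

No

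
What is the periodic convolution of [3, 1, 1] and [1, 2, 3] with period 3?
Use y[k] = Σ_j x[j]·h[(k-j) mod 3]. y[0] = 3×1 + 1×3 + 1×2 = 8; y[1] = 3×2 + 1×1 + 1×3 = 10; y[2] = 3×3 + 1×2 + 1×1 = 12. Result: [8, 10, 12]

[8, 10, 12]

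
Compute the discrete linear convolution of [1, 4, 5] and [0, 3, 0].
y[0] = 1×0 = 0; y[1] = 1×3 + 4×0 = 3; y[2] = 1×0 + 4×3 + 5×0 = 12; y[3] = 4×0 + 5×3 = 15; y[4] = 5×0 = 0

[0, 3, 12, 15, 0]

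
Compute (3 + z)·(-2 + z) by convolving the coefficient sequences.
Ascending coefficients: a = [3, 1], b = [-2, 1]. c[0] = 3×-2 = -6; c[1] = 3×1 + 1×-2 = 1; c[2] = 1×1 = 1. Result coefficients: [-6, 1, 1] → -6 + z + z^2

-6 + z + z^2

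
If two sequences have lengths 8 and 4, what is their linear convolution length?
Linear/full convolution length: m + n - 1 = 8 + 4 - 1 = 11

11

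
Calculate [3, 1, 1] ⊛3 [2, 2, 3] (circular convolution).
Use y[k] = Σ_j a[j]·b[(k-j) mod 3]. y[0] = 3×2 + 1×3 + 1×2 = 11; y[1] = 3×2 + 1×2 + 1×3 = 11; y[2] = 3×3 + 1×2 + 1×2 = 13. Result: [11, 11, 13]

[11, 11, 13]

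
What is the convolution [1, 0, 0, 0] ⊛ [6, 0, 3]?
y[0] = 1×6 = 6; y[1] = 1×0 + 0×6 = 0; y[2] = 1×3 + 0×0 + 0×6 = 3; y[3] = 0×3 + 0×0 + 0×6 = 0; y[4] = 0×3 + 0×0 = 0; y[5] = 0×3 = 0

[6, 0, 3, 0, 0, 0]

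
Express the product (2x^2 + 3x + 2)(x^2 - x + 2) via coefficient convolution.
Ascending coefficients: a = [2, 3, 2], b = [2, -1, 1]. c[0] = 2×2 = 4; c[1] = 2×-1 + 3×2 = 4; c[2] = 2×1 + 3×-1 + 2×2 = 3; c[3] = 3×1 + 2×-1 = 1; c[4] = 2×1 = 2. Result coefficients: [4, 4, 3, 1, 2] → 2x^4 + x^3 + 3x^2 + 4x + 4

2x^4 + x^3 + 3x^2 + 4x + 4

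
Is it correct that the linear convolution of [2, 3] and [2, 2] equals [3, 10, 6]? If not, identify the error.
Recompute linear convolution of [2, 3] and [2, 2]: y[0] = 2×2 = 4; y[1] = 2×2 + 3×2 = 10; y[2] = 3×2 = 6 → [4, 10, 6]. Compare to given [3, 10, 6]: they differ at index 0: given 3, correct 4, so answer: No

No. Error at index 0: given 3, correct 4.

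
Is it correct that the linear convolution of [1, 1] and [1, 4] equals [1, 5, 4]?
Recompute linear convolution of [1, 1] and [1, 4]: y[0] = 1×1 = 1; y[1] = 1×4 + 1×1 = 5; y[2] = 1×4 = 4 → [1, 5, 4]. Given [1, 5, 4] matches, so answer: Yes

Yes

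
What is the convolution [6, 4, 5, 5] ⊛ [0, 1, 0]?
y[0] = 6×0 = 0; y[1] = 6×1 + 4×0 = 6; y[2] = 6×0 + 4×1 + 5×0 = 4; y[3] = 4×0 + 5×1 + 5×0 = 5; y[4] = 5×0 + 5×1 = 5; y[5] = 5×0 = 0

[0, 6, 4, 5, 5, 0]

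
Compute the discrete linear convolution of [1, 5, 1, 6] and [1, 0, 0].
y[0] = 1×1 = 1; y[1] = 1×0 + 5×1 = 5; y[2] = 1×0 + 5×0 + 1×1 = 1; y[3] = 5×0 + 1×0 + 6×1 = 6; y[4] = 1×0 + 6×0 = 0; y[5] = 6×0 = 0

[1, 5, 1, 6, 0, 0]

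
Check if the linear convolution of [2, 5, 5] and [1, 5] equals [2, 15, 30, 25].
Recompute linear convolution of [2, 5, 5] and [1, 5]: y[0] = 2×1 = 2; y[1] = 2×5 + 5×1 = 15; y[2] = 5×5 + 5×1 = 30; y[3] = 5×5 = 25 → [2, 15, 30, 25]. Given [2, 15, 30, 25] matches, so answer: Yes

Yes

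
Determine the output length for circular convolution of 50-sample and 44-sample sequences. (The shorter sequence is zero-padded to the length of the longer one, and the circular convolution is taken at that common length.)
Circular convolution (zero-padding the shorter input) has length max(m, n) = max(50, 44) = 50

50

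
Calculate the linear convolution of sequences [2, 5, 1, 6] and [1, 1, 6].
y[0] = 2×1 = 2; y[1] = 2×1 + 5×1 = 7; y[2] = 2×6 + 5×1 + 1×1 = 18; y[3] = 5×6 + 1×1 + 6×1 = 37; y[4] = 1×6 + 6×1 = 12; y[5] = 6×6 = 36

[2, 7, 18, 37, 12, 36]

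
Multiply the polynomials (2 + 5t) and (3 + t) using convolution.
Ascending coefficients: a = [2, 5], b = [3, 1]. c[0] = 2×3 = 6; c[1] = 2×1 + 5×3 = 17; c[2] = 5×1 = 5. Result coefficients: [6, 17, 5] → 6 + 17t + 5t^2

6 + 17t + 5t^2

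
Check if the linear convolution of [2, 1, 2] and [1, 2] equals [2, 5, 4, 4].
Recompute linear convolution of [2, 1, 2] and [1, 2]: y[0] = 2×1 = 2; y[1] = 2×2 + 1×1 = 5; y[2] = 1×2 + 2×1 = 4; y[3] = 2×2 = 4 → [2, 5, 4, 4]. Given [2, 5, 4, 4] matches, so answer: Yes

Yes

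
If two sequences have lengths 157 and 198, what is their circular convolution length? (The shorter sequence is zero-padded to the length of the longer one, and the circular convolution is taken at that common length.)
Circular convolution (zero-padding the shorter input) has length max(m, n) = max(157, 198) = 198

198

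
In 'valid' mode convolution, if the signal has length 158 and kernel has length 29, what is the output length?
'Valid' mode counts only positions where the kernel fully overlaps the signal: m - n + 1 = 158 - 29 + 1 = 130

130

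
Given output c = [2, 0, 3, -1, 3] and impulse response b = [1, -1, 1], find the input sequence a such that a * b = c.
Deconvolve c=[2, 0, 3, -1, 3] by b=[1, -1, 1]. Since b[0]=1, solve forward: a[0] = c[0] / 1 = 2; a[1] = (c[1] - 2×-1) / 1 = 2; a[2] = (c[2] - 2×-1 - 2×1) / 1 = 3. So a = [2, 2, 3]. Check by forward convolution: c[0] = 2×1 = 2; c[1] = 2×-1 + 2×1 = 0; c[2] = 2×1 + 2×-1 + 3×1 = 3; c[3] = 2×1 + 3×-1 = -1; c[4] = 3×1 = 3

[2, 2, 3]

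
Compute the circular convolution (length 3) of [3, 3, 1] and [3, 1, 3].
Use y[k] = Σ_j x[j]·h[(k-j) mod 3]. y[0] = 3×3 + 3×3 + 1×1 = 19; y[1] = 3×1 + 3×3 + 1×3 = 15; y[2] = 3×3 + 3×1 + 1×3 = 15. Result: [19, 15, 15]

[19, 15, 15]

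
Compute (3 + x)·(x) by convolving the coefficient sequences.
Ascending coefficients: a = [3, 1], b = [0, 1]. c[0] = 3×0 = 0; c[1] = 3×1 + 1×0 = 3; c[2] = 1×1 = 1. Result coefficients: [0, 3, 1] → 3x + x^2

3x + x^2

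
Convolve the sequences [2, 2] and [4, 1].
y[0] = 2×4 = 8; y[1] = 2×1 + 2×4 = 10; y[2] = 2×1 = 2

[8, 10, 2]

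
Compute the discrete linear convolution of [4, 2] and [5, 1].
y[0] = 4×5 = 20; y[1] = 4×1 + 2×5 = 14; y[2] = 2×1 = 2

[20, 14, 2]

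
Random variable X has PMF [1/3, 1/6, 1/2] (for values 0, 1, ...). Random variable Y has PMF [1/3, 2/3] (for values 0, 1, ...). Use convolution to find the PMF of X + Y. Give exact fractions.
P(X+Y=k) = Σ_i P(X=i)·P(Y=k-i) — a convolution of [1/3, 1/6, 1/2] and [1/3, 2/3]. P(X+Y=0) = (1/3)×(1/3) = 1/9; P(X+Y=1) = (1/3)×(2/3) + (1/6)×(1/3) = 2/9 + 1/18 = 5/18; P(X+Y=2) = (1/6)×(2/3) + (1/2)×(1/3) = 1/9 + 1/6 = 5/18; P(X+Y=3) = (1/2)×(2/3) = 1/3. PMF: [1/9, 5/18, 5/18, 1/3] (sums to 1 ✓)

[1/9, 5/18, 5/18, 1/3]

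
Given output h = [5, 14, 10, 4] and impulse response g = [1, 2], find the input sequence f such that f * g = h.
Deconvolve h=[5, 14, 10, 4] by g=[1, 2]. Since g[0]=1, solve forward: f[0] = h[0] / 1 = 5; f[1] = (h[1] - 5×2) / 1 = 4; f[2] = (h[2] - 4×2) / 1 = 2. So f = [5, 4, 2]. Check by forward convolution: h[0] = 5×1 = 5; h[1] = 5×2 + 4×1 = 14; h[2] = 4×2 + 2×1 = 10; h[3] = 2×2 = 4

[5, 4, 2]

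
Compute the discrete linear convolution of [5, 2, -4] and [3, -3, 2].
y[0] = 5×3 = 15; y[1] = 5×-3 + 2×3 = -9; y[2] = 5×2 + 2×-3 + -4×3 = -8; y[3] = 2×2 + -4×-3 = 16; y[4] = -4×2 = -8

[15, -9, -8, 16, -8]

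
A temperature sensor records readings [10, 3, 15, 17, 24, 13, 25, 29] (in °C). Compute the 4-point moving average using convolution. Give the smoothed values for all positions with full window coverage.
4-point moving average kernel = [1, 1, 1, 1]. Apply in 'valid' mode (full window coverage): avg[0] = (10 + 3 + 15 + 17) / 4 = 11.25; avg[1] = (3 + 15 + 17 + 24) / 4 = 14.75; avg[2] = (15 + 17 + 24 + 13) / 4 = 17.25; avg[3] = (17 + 24 + 13 + 25) / 4 = 19.75; avg[4] = (24 + 13 + 25 + 29) / 4 = 22.75. Smoothed values: [11.25, 14.75, 17.25, 19.75, 22.75]

[11.25, 14.75, 17.25, 19.75, 22.75]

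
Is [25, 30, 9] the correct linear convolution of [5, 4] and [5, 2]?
Recompute linear convolution of [5, 4] and [5, 2]: y[0] = 5×5 = 25; y[1] = 5×2 + 4×5 = 30; y[2] = 4×2 = 8 → [25, 30, 8]. Compare to given [25, 30, 9]: they differ at index 2: given 9, correct 8, so answer: No

No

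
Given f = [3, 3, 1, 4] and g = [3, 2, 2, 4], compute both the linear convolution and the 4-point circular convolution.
Linear: y_lin[0] = 3×3 = 9; y_lin[1] = 3×2 + 3×3 = 15; y_lin[2] = 3×2 + 3×2 + 1×3 = 15; y_lin[3] = 3×4 + 3×2 + 1×2 + 4×3 = 32; y_lin[4] = 3×4 + 1×2 + 4×2 = 22; y_lin[5] = 1×4 + 4×2 = 12; y_lin[6] = 4×4 = 16 → [9, 15, 15, 32, 22, 12, 16]. Circular (length 4): y[0] = 3×3 + 3×4 + 1×2 + 4×2 = 31; y[1] = 3×2 + 3×3 + 1×4 + 4×2 = 27; y[2] = 3×2 + 3×2 + 1×3 + 4×4 = 31; y[3] = 3×4 + 3×2 + 1×2 + 4×3 = 32 → [31, 27, 31, 32]

Linear: [9, 15, 15, 32, 22, 12, 16], Circular: [31, 27, 31, 32]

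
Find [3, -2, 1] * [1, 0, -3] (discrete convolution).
y[0] = 3×1 = 3; y[1] = 3×0 + -2×1 = -2; y[2] = 3×-3 + -2×0 + 1×1 = -8; y[3] = -2×-3 + 1×0 = 6; y[4] = 1×-3 = -3

[3, -2, -8, 6, -3]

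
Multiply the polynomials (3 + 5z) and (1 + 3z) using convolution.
Ascending coefficients: a = [3, 5], b = [1, 3]. c[0] = 3×1 = 3; c[1] = 3×3 + 5×1 = 14; c[2] = 5×3 = 15. Result coefficients: [3, 14, 15] → 3 + 14z + 15z^2

3 + 14z + 15z^2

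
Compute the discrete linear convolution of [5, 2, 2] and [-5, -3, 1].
y[0] = 5×-5 = -25; y[1] = 5×-3 + 2×-5 = -25; y[2] = 5×1 + 2×-3 + 2×-5 = -11; y[3] = 2×1 + 2×-3 = -4; y[4] = 2×1 = 2

[-25, -25, -11, -4, 2]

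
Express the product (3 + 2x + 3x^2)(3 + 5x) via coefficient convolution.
Ascending coefficients: a = [3, 2, 3], b = [3, 5]. c[0] = 3×3 = 9; c[1] = 3×5 + 2×3 = 21; c[2] = 2×5 + 3×3 = 19; c[3] = 3×5 = 15. Result coefficients: [9, 21, 19, 15] → 9 + 21x + 19x^2 + 15x^3

9 + 21x + 19x^2 + 15x^3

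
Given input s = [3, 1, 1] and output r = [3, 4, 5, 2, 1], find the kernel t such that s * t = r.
Output length 5 = len(s) + len(t) - 1 ⇒ len(t) = 3. Solve t forward using t[k] = (r[k] - Σ_{i≥1} s[i]·t[k-i]) / s[0]: t[0] = r[0] / s[0] = 3 / 3 = 1; t[1] = (r[1] - 1×1) / s[0] = (4 - 1×1) / 3 = 1; t[2] = (r[2] - 1×1 - 1×1) / s[0] = (5 - 1×1 - 1×1) / 3 = 1. So t = [1, 1, 1]. Forward-check [3, 1, 1] * [1, 1, 1]: r[0] = 3×1 = 3; r[1] = 3×1 + 1×1 = 4; r[2] = 3×1 + 1×1 + 1×1 = 5; r[3] = 1×1 + 1×1 = 2; r[4] = 1×1 = 1 → [3, 4, 5, 2, 1] ✓

[1, 1, 1]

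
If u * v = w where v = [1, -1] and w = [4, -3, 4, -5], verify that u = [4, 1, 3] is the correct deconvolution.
Forward-compute [4, 1, 3] * [1, -1]: w[0] = 4×1 = 4; w[1] = 4×-1 + 1×1 = -3; w[2] = 1×-1 + 3×1 = 2; w[3] = 3×-1 = -3 → [4, -3, 2, -3]. Does not match given w = [4, -3, 4, -5].

Not verified. [4, 1, 3] * [1, -1] = [4, -3, 2, -3], which differs from [4, -3, 4, -5] at index 2.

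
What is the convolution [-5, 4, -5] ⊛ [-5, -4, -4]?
y[0] = -5×-5 = 25; y[1] = -5×-4 + 4×-5 = 0; y[2] = -5×-4 + 4×-4 + -5×-5 = 29; y[3] = 4×-4 + -5×-4 = 4; y[4] = -5×-4 = 20

[25, 0, 29, 4, 20]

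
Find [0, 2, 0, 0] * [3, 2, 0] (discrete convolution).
y[0] = 0×3 = 0; y[1] = 0×2 + 2×3 = 6; y[2] = 0×0 + 2×2 + 0×3 = 4; y[3] = 2×0 + 0×2 + 0×3 = 0; y[4] = 0×0 + 0×2 = 0; y[5] = 0×0 = 0

[0, 6, 4, 0, 0, 0]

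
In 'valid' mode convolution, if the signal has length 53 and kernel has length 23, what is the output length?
'Valid' mode counts only positions where the kernel fully overlaps the signal: m - n + 1 = 53 - 23 + 1 = 31

31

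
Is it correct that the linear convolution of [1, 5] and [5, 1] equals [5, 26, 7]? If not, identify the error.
Recompute linear convolution of [1, 5] and [5, 1]: y[0] = 1×5 = 5; y[1] = 1×1 + 5×5 = 26; y[2] = 5×1 = 5 → [5, 26, 5]. Compare to given [5, 26, 7]: they differ at index 2: given 7, correct 5, so answer: No

No. Error at index 2: given 7, correct 5.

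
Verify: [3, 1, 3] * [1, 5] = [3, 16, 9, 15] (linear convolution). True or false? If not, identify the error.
Recompute linear convolution of [3, 1, 3] and [1, 5]: y[0] = 3×1 = 3; y[1] = 3×5 + 1×1 = 16; y[2] = 1×5 + 3×1 = 8; y[3] = 3×5 = 15 → [3, 16, 8, 15]. Compare to given [3, 16, 9, 15]: they differ at index 2: given 9, correct 8, so answer: No

No. Error at index 2: given 9, correct 8.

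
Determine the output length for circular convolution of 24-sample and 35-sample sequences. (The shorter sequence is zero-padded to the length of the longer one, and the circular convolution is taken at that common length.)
Circular convolution (zero-padding the shorter input) has length max(m, n) = max(24, 35) = 35

35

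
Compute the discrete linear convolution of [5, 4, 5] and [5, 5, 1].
y[0] = 5×5 = 25; y[1] = 5×5 + 4×5 = 45; y[2] = 5×1 + 4×5 + 5×5 = 50; y[3] = 4×1 + 5×5 = 29; y[4] = 5×1 = 5

[25, 45, 50, 29, 5]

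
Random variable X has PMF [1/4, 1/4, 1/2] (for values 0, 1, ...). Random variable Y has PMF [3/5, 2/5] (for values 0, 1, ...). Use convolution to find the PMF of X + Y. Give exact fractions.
P(X+Y=k) = Σ_i P(X=i)·P(Y=k-i) — a convolution of [1/4, 1/4, 1/2] and [3/5, 2/5]. P(X+Y=0) = (1/4)×(3/5) = 3/20; P(X+Y=1) = (1/4)×(2/5) + (1/4)×(3/5) = 1/10 + 3/20 = 1/4; P(X+Y=2) = (1/4)×(2/5) + (1/2)×(3/5) = 1/10 + 3/10 = 2/5; P(X+Y=3) = (1/2)×(2/5) = 1/5. PMF: [3/20, 1/4, 2/5, 1/5] (sums to 1 ✓)

[3/20, 1/4, 2/5, 1/5]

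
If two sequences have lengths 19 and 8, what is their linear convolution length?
Linear/full convolution length: m + n - 1 = 19 + 8 - 1 = 26

26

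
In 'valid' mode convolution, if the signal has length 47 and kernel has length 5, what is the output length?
'Valid' mode counts only positions where the kernel fully overlaps the signal: m - n + 1 = 47 - 5 + 1 = 43

43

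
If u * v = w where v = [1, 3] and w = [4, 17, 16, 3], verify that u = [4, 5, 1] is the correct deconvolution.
Forward-compute [4, 5, 1] * [1, 3]: w[0] = 4×1 = 4; w[1] = 4×3 + 5×1 = 17; w[2] = 5×3 + 1×1 = 16; w[3] = 1×3 = 3 → [4, 17, 16, 3]. Matches given w = [4, 17, 16, 3], so verified.

Verified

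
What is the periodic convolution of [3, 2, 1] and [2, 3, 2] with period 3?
Use y[k] = Σ_j f[j]·g[(k-j) mod 3]. y[0] = 3×2 + 2×2 + 1×3 = 13; y[1] = 3×3 + 2×2 + 1×2 = 15; y[2] = 3×2 + 2×3 + 1×2 = 14. Result: [13, 15, 14]

[13, 15, 14]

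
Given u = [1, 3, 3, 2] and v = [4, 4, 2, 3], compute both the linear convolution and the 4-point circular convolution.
Linear: y_lin[0] = 1×4 = 4; y_lin[1] = 1×4 + 3×4 = 16; y_lin[2] = 1×2 + 3×4 + 3×4 = 26; y_lin[3] = 1×3 + 3×2 + 3×4 + 2×4 = 29; y_lin[4] = 3×3 + 3×2 + 2×4 = 23; y_lin[5] = 3×3 + 2×2 = 13; y_lin[6] = 2×3 = 6 → [4, 16, 26, 29, 23, 13, 6]. Circular (length 4): y[0] = 1×4 + 3×3 + 3×2 + 2×4 = 27; y[1] = 1×4 + 3×4 + 3×3 + 2×2 = 29; y[2] = 1×2 + 3×4 + 3×4 + 2×3 = 32; y[3] = 1×3 + 3×2 + 3×4 + 2×4 = 29 → [27, 29, 32, 29]

Linear: [4, 16, 26, 29, 23, 13, 6], Circular: [27, 29, 32, 29]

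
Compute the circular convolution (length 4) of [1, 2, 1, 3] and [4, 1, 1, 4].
Use y[k] = Σ_j a[j]·b[(k-j) mod 4]. y[0] = 1×4 + 2×4 + 1×1 + 3×1 = 16; y[1] = 1×1 + 2×4 + 1×4 + 3×1 = 16; y[2] = 1×1 + 2×1 + 1×4 + 3×4 = 19; y[3] = 1×4 + 2×1 + 1×1 + 3×4 = 19. Result: [16, 16, 19, 19]

[16, 16, 19, 19]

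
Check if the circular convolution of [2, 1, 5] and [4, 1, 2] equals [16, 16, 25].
Recompute circular convolution of [2, 1, 5] and [4, 1, 2]: y[0] = 2×4 + 1×2 + 5×1 = 15; y[1] = 2×1 + 1×4 + 5×2 = 16; y[2] = 2×2 + 1×1 + 5×4 = 25 → [15, 16, 25]. Compare to given [16, 16, 25]: they differ at index 0: given 16, correct 15, so answer: No

No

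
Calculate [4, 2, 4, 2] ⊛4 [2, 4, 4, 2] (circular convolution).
Use y[k] = Σ_j u[j]·v[(k-j) mod 4]. y[0] = 4×2 + 2×2 + 4×4 + 2×4 = 36; y[1] = 4×4 + 2×2 + 4×2 + 2×4 = 36; y[2] = 4×4 + 2×4 + 4×2 + 2×2 = 36; y[3] = 4×2 + 2×4 + 4×4 + 2×2 = 36. Result: [36, 36, 36, 36]

[36, 36, 36, 36]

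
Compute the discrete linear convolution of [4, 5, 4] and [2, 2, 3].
y[0] = 4×2 = 8; y[1] = 4×2 + 5×2 = 18; y[2] = 4×3 + 5×2 + 4×2 = 30; y[3] = 5×3 + 4×2 = 23; y[4] = 4×3 = 12

[8, 18, 30, 23, 12]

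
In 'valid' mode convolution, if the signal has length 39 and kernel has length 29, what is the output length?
'Valid' mode counts only positions where the kernel fully overlaps the signal: m - n + 1 = 39 - 29 + 1 = 11

11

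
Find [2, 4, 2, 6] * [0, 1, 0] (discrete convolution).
y[0] = 2×0 = 0; y[1] = 2×1 + 4×0 = 2; y[2] = 2×0 + 4×1 + 2×0 = 4; y[3] = 4×0 + 2×1 + 6×0 = 2; y[4] = 2×0 + 6×1 = 6; y[5] = 6×0 = 0

[0, 2, 4, 2, 6, 0]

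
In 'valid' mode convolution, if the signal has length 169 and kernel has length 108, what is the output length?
'Valid' mode counts only positions where the kernel fully overlaps the signal: m - n + 1 = 169 - 108 + 1 = 62

62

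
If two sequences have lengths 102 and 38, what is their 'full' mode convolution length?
Linear/full convolution length: m + n - 1 = 102 + 38 - 1 = 139

139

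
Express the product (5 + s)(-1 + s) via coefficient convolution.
Ascending coefficients: a = [5, 1], b = [-1, 1]. c[0] = 5×-1 = -5; c[1] = 5×1 + 1×-1 = 4; c[2] = 1×1 = 1. Result coefficients: [-5, 4, 1] → -5 + 4s + s^2

-5 + 4s + s^2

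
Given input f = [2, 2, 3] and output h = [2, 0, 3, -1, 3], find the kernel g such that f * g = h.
Output length 5 = len(f) + len(g) - 1 ⇒ len(g) = 3. Solve g forward using g[k] = (h[k] - Σ_{i≥1} f[i]·g[k-i]) / f[0]: g[0] = h[0] / f[0] = 2 / 2 = 1; g[1] = (h[1] - 2×1) / f[0] = (0 - 2×1) / 2 = -1; g[2] = (h[2] - 2×-1 - 3×1) / f[0] = (3 - 2×-1 - 3×1) / 2 = 1. So g = [1, -1, 1]. Forward-check [2, 2, 3] * [1, -1, 1]: h[0] = 2×1 = 2; h[1] = 2×-1 + 2×1 = 0; h[2] = 2×1 + 2×-1 + 3×1 = 3; h[3] = 2×1 + 3×-1 = -1; h[4] = 3×1 = 3 → [2, 0, 3, -1, 3] ✓

[1, -1, 1]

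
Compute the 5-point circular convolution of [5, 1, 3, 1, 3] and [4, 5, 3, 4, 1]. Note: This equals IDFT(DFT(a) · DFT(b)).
Either evaluate y[k] = Σ_j a[j]·b[(k-j) mod 5] directly, or use IDFT(DFT(a) · DFT(b)). y[0] = 5×4 + 1×1 + 3×4 + 1×3 + 3×5 = 51; y[1] = 5×5 + 1×4 + 3×1 + 1×4 + 3×3 = 45; y[2] = 5×3 + 1×5 + 3×4 + 1×1 + 3×4 = 45; y[3] = 5×4 + 1×3 + 3×5 + 1×4 + 3×1 = 45; y[4] = 5×1 + 1×4 + 3×3 + 1×5 + 3×4 = 35. Result: [51, 45, 45, 45, 35]

[51, 45, 45, 45, 35]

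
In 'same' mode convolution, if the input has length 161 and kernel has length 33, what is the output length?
'Same' mode returns an output with the same length as the input: 161

161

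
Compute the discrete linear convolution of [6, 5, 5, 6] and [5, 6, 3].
y[0] = 6×5 = 30; y[1] = 6×6 + 5×5 = 61; y[2] = 6×3 + 5×6 + 5×5 = 73; y[3] = 5×3 + 5×6 + 6×5 = 75; y[4] = 5×3 + 6×6 = 51; y[5] = 6×3 = 18

[30, 61, 73, 75, 51, 18]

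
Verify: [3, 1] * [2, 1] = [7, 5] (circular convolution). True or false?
Recompute circular convolution of [3, 1] and [2, 1]: y[0] = 3×2 + 1×1 = 7; y[1] = 3×1 + 1×2 = 5 → [7, 5]. Given [7, 5] matches, so answer: Yes

Yes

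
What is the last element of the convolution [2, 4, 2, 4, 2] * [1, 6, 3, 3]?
Use y[k] = Σ_i a[i]·b[k-i] at k=7. y[7] = 2×3 = 6

6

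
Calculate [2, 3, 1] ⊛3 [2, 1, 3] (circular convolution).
Use y[k] = Σ_j s[j]·t[(k-j) mod 3]. y[0] = 2×2 + 3×3 + 1×1 = 14; y[1] = 2×1 + 3×2 + 1×3 = 11; y[2] = 2×3 + 3×1 + 1×2 = 11. Result: [14, 11, 11]

[14, 11, 11]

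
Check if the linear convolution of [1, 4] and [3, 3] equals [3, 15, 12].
Recompute linear convolution of [1, 4] and [3, 3]: y[0] = 1×3 = 3; y[1] = 1×3 + 4×3 = 15; y[2] = 4×3 = 12 → [3, 15, 12]. Given [3, 15, 12] matches, so answer: Yes

Yes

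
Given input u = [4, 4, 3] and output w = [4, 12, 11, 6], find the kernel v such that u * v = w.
Output length 4 = len(u) + len(v) - 1 ⇒ len(v) = 2. Solve v forward using v[k] = (w[k] - Σ_{i≥1} u[i]·v[k-i]) / u[0]: v[0] = w[0] / u[0] = 4 / 4 = 1; v[1] = (w[1] - 4×1) / u[0] = (12 - 4×1) / 4 = 2. So v = [1, 2]. Forward-check [4, 4, 3] * [1, 2]: w[0] = 4×1 = 4; w[1] = 4×2 + 4×1 = 12; w[2] = 4×2 + 3×1 = 11; w[3] = 3×2 = 6 → [4, 12, 11, 6] ✓

[1, 2]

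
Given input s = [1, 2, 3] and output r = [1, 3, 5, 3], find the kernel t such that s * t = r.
Output length 4 = len(s) + len(t) - 1 ⇒ len(t) = 2. Solve t forward using t[k] = (r[k] - Σ_{i≥1} s[i]·t[k-i]) / s[0]: t[0] = r[0] / s[0] = 1 / 1 = 1; t[1] = (r[1] - 2×1) / s[0] = (3 - 2×1) / 1 = 1. So t = [1, 1]. Forward-check [1, 2, 3] * [1, 1]: r[0] = 1×1 = 1; r[1] = 1×1 + 2×1 = 3; r[2] = 2×1 + 3×1 = 5; r[3] = 3×1 = 3 → [1, 3, 5, 3] ✓

[1, 1]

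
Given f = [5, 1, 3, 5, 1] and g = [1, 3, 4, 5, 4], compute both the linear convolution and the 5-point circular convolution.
Linear: y_lin[0] = 5×1 = 5; y_lin[1] = 5×3 + 1×1 = 16; y_lin[2] = 5×4 + 1×3 + 3×1 = 26; y_lin[3] = 5×5 + 1×4 + 3×3 + 5×1 = 43; y_lin[4] = 5×4 + 1×5 + 3×4 + 5×3 + 1×1 = 53; y_lin[5] = 1×4 + 3×5 + 5×4 + 1×3 = 42; y_lin[6] = 3×4 + 5×5 + 1×4 = 41; y_lin[7] = 5×4 + 1×5 = 25; y_lin[8] = 1×4 = 4 → [5, 16, 26, 43, 53, 42, 41, 25, 4]. Circular (length 5): y[0] = 5×1 + 1×4 + 3×5 + 5×4 + 1×3 = 47; y[1] = 5×3 + 1×1 + 3×4 + 5×5 + 1×4 = 57; y[2] = 5×4 + 1×3 + 3×1 + 5×4 + 1×5 = 51; y[3] = 5×5 + 1×4 + 3×3 + 5×1 + 1×4 = 47; y[4] = 5×4 + 1×5 + 3×4 + 5×3 + 1×1 = 53 → [47, 57, 51, 47, 53]

Linear: [5, 16, 26, 43, 53, 42, 41, 25, 4], Circular: [47, 57, 51, 47, 53]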